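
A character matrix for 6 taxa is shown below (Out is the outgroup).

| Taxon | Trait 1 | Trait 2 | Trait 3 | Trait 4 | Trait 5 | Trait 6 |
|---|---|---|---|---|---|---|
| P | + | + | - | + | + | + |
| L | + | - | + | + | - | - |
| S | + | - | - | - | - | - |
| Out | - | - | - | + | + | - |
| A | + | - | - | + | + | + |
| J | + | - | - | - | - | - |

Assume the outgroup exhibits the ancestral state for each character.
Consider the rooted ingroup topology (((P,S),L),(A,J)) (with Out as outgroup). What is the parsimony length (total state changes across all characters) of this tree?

Map each character onto (((P,S),L),(A,J)) (rooted by Out) and count the minimum state changes it requires (Fitch parsimony):
Trait 1: 1; Trait 2: 1; Trait 3: 1; Trait 4: 2; Trait 5: 3; Trait 6: 2.
Total tree length = 10.

10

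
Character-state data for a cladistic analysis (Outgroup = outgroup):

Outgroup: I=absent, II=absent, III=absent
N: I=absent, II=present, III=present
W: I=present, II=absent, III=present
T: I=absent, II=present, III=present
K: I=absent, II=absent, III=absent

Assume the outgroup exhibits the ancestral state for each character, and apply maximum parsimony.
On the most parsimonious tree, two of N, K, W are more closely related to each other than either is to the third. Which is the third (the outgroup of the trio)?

The outgroup has state 'absent' for every character, so 'present' is the derived state throughout.
I (derived state 'present') is unique to W (autapomorphy; uninformative for grouping).
Only N and T show the derived state 'present' for II, supporting them as a clade.
III: derived state 'present' in N, T, and W only — synapomorphy for {N, T, W}.
Most parsimonious ingroup topology: (((N,T),W),K).
N and W share a more recent common ancestor with each other than either does with K, so K is the least closely related of the three.

K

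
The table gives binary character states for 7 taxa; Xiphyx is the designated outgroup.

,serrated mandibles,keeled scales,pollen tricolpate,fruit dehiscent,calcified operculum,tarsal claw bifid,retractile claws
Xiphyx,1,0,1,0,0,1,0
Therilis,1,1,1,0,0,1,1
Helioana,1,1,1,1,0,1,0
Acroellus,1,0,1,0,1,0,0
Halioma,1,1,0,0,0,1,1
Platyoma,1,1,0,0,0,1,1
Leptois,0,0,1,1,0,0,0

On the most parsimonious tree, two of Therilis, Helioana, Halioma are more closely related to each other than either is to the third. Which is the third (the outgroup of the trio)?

Character polarity is set by the outgroup: the derived state is whichever differs from the outgroup's state, so for serrated mandibles, pollen tricolpate, tarsal claw bifid the derived state is '0', and for the remaining characters it is '1'.
serrated mandibles (derived state '0') is unique to Leptois (autapomorphy; uninformative for grouping).
keeled scales (derived state '1') is shared by Halioma, Helioana, Platyoma, and Therilis — a synapomorphy uniting that clade.
Only Halioma and Platyoma show the derived state '0' for pollen tricolpate, supporting them as a clade.
fruit dehiscent groups Helioana and Leptois, which is incompatible with the clades supported by the remaining characters; treating it as convergent (homoplasy) costs fewer steps than any alternative tree.
calcified operculum: derived state '1' in Acroellus only — an autapomorphy, so it tells us nothing about relationships among taxa.
tarsal claw bifid: derived state '0' in Acroellus and Leptois only — synapomorphy for {Acroellus, Leptois}.
retractile claws (derived state '1') is shared by Halioma, Platyoma, and Therilis — a synapomorphy uniting that clade.
Most parsimonious ingroup topology: (((Therilis,(Halioma,Platyoma)),Helioana),(Acroellus,Leptois)).
Therilis and Halioma share a more recent common ancestor with each other than either does with Helioana, so Helioana is the least closely related of the three.

Helioana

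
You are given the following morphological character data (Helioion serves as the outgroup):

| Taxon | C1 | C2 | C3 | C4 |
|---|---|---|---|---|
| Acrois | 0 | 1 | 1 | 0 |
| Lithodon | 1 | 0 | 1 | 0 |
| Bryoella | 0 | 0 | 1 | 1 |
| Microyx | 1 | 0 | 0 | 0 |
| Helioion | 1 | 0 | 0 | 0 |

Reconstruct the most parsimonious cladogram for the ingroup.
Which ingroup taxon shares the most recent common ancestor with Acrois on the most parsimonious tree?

Character polarity is set by the outgroup: the derived state is whichever differs from the outgroup's state, so for C1 the derived state is '0', and for the remaining characters it is '1'.
C1 (derived state '0') is shared by Acrois and Bryoella — a synapomorphy uniting that clade.
C2 (derived state '1') is unique to Acrois (autapomorphy; uninformative for grouping).
Only Acrois, Bryoella, and Lithodon show the derived state '1' for C3, supporting them as a clade.
C4 (derived state '1') is unique to Bryoella (autapomorphy; uninformative for grouping).
Most parsimonious ingroup topology: (Microyx,((Bryoella,Acrois),Lithodon)).
Acrois and Bryoella form a cherry on this tree, so they are sister taxa.

Bryoella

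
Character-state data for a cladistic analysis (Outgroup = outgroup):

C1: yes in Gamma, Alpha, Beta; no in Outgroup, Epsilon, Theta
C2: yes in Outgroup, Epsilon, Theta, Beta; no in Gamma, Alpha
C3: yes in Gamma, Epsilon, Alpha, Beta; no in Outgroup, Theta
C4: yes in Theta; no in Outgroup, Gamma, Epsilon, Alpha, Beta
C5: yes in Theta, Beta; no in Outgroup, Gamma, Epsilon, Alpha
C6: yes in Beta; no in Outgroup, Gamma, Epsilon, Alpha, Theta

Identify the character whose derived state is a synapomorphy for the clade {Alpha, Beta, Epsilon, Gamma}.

Character polarity is set by the outgroup: the derived state is whichever differs from the outgroup's state, so for C2 the derived state is 'no', and for the remaining characters it is 'yes'.
C1 (derived state 'yes') is shared by Alpha, Beta, and Gamma — a synapomorphy uniting that clade.
C2: derived state 'no' in Alpha and Gamma only — synapomorphy for {Alpha, Gamma}.
C3 (derived state 'yes') is shared by Alpha, Beta, Epsilon, and Gamma — a synapomorphy uniting that clade.
C4: derived state 'yes' in Theta only — an autapomorphy, so it tells us nothing about relationships among taxa.
C5 (state 'yes') occurs in Beta and Theta but conflicts with the nesting implied by the other characters — most parsimoniously interpreted as homoplasy.
C6: derived state 'yes' in Beta only — an autapomorphy, so it tells us nothing about relationships among taxa.
Most parsimonious ingroup topology: ((((Gamma,Alpha),Beta),Epsilon),Theta).
The clade {Alpha, Beta, Epsilon, Gamma} is supported by C3: its derived state 'yes' occurs in exactly those taxa and in no other taxon (including the outgroup).

C3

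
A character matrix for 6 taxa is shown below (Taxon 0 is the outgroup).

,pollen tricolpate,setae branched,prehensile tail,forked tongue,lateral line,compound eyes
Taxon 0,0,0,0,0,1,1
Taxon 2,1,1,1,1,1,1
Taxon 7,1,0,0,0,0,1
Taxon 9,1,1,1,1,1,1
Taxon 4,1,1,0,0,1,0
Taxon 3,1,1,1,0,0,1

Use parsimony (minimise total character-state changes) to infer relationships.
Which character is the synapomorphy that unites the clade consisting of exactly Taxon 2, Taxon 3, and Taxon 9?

prehensile tail

Character polarity is set by the outgroup: the derived state is whichever differs from the outgroup's state, so for lateral line, compound eyes the derived state is '0', and for the remaining characters it is '1'.
pollen tricolpate (derived state '1') is shared by all ingroup taxa — unites the whole ingroup.
Only Taxon 2, Taxon 3, Taxon 4, and Taxon 9 show the derived state '1' for setae branched, supporting them as a clade.
Only Taxon 2, Taxon 3, and Taxon 9 show the derived state '1' for prehensile tail, supporting them as a clade.
forked tongue (derived state '1') is shared by Taxon 2 and Taxon 9 — a synapomorphy uniting that clade.
lateral line (state '0') occurs in Taxon 3 and Taxon 7 but conflicts with the nesting implied by the other characters — most parsimoniously interpreted as homoplasy.
compound eyes (derived state '0') is unique to Taxon 4 (autapomorphy; uninformative for grouping).
Most parsimonious ingroup topology: ((((Taxon 2,Taxon 9),Taxon 3),Taxon 4),Taxon 7).
The clade {Taxon 2, Taxon 3, Taxon 9} is supported by prehensile tail: its derived state '1' occurs in exactly those taxa and in no other taxon (including the outgroup).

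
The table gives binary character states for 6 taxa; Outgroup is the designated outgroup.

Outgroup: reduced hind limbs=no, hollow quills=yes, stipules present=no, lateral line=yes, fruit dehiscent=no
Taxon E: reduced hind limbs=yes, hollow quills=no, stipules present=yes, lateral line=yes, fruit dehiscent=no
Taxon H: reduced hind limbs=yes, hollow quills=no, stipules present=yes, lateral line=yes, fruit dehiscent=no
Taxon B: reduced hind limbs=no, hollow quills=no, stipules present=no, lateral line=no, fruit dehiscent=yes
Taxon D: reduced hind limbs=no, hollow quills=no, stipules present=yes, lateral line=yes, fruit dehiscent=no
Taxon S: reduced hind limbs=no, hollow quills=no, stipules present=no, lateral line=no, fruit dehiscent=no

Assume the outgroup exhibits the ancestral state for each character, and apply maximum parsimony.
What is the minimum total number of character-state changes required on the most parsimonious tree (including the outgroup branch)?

5

Character polarity is set by the outgroup: the derived state is whichever differs from the outgroup's state, so for hollow quills, lateral line the derived state is 'no', and for the remaining characters it is 'yes'.
reduced hind limbs: derived state 'yes' in Taxon E and Taxon H only — synapomorphy for {Taxon E, Taxon H}.
hollow quills (derived state 'no') is shared by all ingroup taxa — unites the whole ingroup.
Only Taxon D, Taxon E, and Taxon H show the derived state 'yes' for stipules present, supporting them as a clade.
lateral line: derived state 'no' in Taxon B and Taxon S only — synapomorphy for {Taxon B, Taxon S}.
fruit dehiscent: derived state 'yes' in Taxon B only — an autapomorphy, so it tells us nothing about relationships among taxa.
Most parsimonious ingroup topology: (((Taxon E,Taxon H),Taxon D),(Taxon B,Taxon S)).
Changes per character on this tree: reduced hind limbs: 1; hollow quills: 1; stipules present: 1; lateral line: 1; fruit dehiscent: 1.
Total = 5.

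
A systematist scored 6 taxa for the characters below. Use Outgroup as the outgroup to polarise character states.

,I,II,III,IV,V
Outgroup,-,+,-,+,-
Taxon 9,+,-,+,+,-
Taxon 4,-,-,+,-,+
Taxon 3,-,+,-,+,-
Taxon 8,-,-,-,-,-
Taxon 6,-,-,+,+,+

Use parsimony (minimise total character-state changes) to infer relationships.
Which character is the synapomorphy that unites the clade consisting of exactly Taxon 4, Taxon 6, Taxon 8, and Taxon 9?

Character polarity is set by the outgroup: the derived state is whichever differs from the outgroup's state, so for II, IV the derived state is '-', and for the remaining characters it is '+'.
I: derived state '+' in Taxon 9 only — an autapomorphy, so it tells us nothing about relationships among taxa.
II: derived state '-' in Taxon 4, Taxon 6, Taxon 8, and Taxon 9 only — synapomorphy for {Taxon 4, Taxon 6, Taxon 8, Taxon 9}.
III: derived state '+' in Taxon 4, Taxon 6, and Taxon 9 only — synapomorphy for {Taxon 4, Taxon 6, Taxon 9}.
IV groups Taxon 4 and Taxon 8, which is incompatible with the clades supported by the remaining characters; treating it as convergent (homoplasy) costs fewer steps than any alternative tree.
V: derived state '+' in Taxon 4 and Taxon 6 only — synapomorphy for {Taxon 4, Taxon 6}.
Most parsimonious ingroup topology: (((Taxon 9,(Taxon 4,Taxon 6)),Taxon 8),Taxon 3).
The clade {Taxon 4, Taxon 6, Taxon 8, Taxon 9} is supported by II: its derived state '-' occurs in exactly those taxa and in no other taxon (including the outgroup).

II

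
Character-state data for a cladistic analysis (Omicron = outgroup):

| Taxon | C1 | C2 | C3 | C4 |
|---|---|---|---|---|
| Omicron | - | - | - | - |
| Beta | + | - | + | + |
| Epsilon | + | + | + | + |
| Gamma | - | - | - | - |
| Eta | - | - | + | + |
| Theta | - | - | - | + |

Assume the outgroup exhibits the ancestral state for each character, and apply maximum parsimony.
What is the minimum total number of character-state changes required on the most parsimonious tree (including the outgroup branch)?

The outgroup has state '-' for every character, so '+' is the derived state throughout.
Only Beta and Epsilon show the derived state '+' for C1, supporting them as a clade.
C2: derived state '+' in Epsilon only — an autapomorphy, so it tells us nothing about relationships among taxa.
C3: derived state '+' in Beta, Epsilon, and Eta only — synapomorphy for {Beta, Epsilon, Eta}.
C4: derived state '+' in Beta, Epsilon, Eta, and Theta only — synapomorphy for {Beta, Epsilon, Eta, Theta}.
Most parsimonious ingroup topology: ((((Beta,Epsilon),Eta),Theta),Gamma).
Changes per character on this tree: C1: 1; C2: 1; C3: 1; C4: 1.
Total = 4.

4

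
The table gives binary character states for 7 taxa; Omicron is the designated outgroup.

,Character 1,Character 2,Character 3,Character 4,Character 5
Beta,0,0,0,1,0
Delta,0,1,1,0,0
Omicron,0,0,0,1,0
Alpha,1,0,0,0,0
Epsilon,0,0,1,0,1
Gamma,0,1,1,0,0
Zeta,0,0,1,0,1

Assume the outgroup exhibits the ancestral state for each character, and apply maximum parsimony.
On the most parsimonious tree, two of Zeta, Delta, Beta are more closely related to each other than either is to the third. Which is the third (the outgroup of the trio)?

Beta

Character polarity is set by the outgroup: the derived state is whichever differs from the outgroup's state, so for Character 4 the derived state is '0', and for the remaining characters it is '1'.
Character 1: derived state '1' in Alpha only — an autapomorphy, so it tells us nothing about relationships among taxa.
Only Delta and Gamma show the derived state '1' for Character 2, supporting them as a clade.
Only Delta, Epsilon, Gamma, and Zeta show the derived state '1' for Character 3, supporting them as a clade.
Only Alpha, Delta, Epsilon, Gamma, and Zeta show the derived state '0' for Character 4, supporting them as a clade.
Only Epsilon and Zeta show the derived state '1' for Character 5, supporting them as a clade.
Most parsimonious ingroup topology: ((((Gamma,Delta),(Zeta,Epsilon)),Alpha),Beta).
Zeta and Delta share a more recent common ancestor with each other than either does with Beta, so Beta is the least closely related of the three.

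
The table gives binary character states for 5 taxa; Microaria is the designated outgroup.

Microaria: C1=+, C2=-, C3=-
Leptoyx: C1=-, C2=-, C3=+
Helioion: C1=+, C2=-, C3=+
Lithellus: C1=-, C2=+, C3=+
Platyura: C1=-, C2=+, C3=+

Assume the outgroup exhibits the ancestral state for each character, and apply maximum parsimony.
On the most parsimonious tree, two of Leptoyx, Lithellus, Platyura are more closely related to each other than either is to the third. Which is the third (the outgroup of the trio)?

Character polarity is set by the outgroup: the derived state is whichever differs from the outgroup's state, so for C1 the derived state is '-', and for the remaining characters it is '+'.
C1 (derived state '-') is shared by Leptoyx, Lithellus, and Platyura — a synapomorphy uniting that clade.
Only Lithellus and Platyura show the derived state '+' for C2, supporting them as a clade.
All ingroup taxa share the derived state '+' for C3; it defines the ingroup but does not resolve relationships within it.
Most parsimonious ingroup topology: ((Leptoyx,(Lithellus,Platyura)),Helioion).
Lithellus and Platyura share a more recent common ancestor with each other than either does with Leptoyx, so Leptoyx is the least closely related of the three.

Leptoyx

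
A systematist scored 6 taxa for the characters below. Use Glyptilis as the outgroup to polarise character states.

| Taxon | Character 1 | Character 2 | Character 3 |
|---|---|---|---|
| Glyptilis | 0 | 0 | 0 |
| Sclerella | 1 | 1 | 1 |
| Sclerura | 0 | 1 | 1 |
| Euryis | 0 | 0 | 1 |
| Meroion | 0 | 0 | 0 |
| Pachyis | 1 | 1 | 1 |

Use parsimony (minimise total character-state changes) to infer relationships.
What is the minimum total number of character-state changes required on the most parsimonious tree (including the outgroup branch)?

3

The outgroup has state '0' for every character, so '1' is the derived state throughout.
Character 1: derived state '1' in Pachyis and Sclerella only — synapomorphy for {Pachyis, Sclerella}.
Character 2: derived state '1' in Pachyis, Sclerella, and Sclerura only — synapomorphy for {Pachyis, Sclerella, Sclerura}.
Only Euryis, Pachyis, Sclerella, and Sclerura show the derived state '1' for Character 3, supporting them as a clade.
Most parsimonious ingroup topology: ((((Sclerella,Pachyis),Sclerura),Euryis),Meroion).
Changes per character on this tree: Character 1: 1; Character 2: 1; Character 3: 1.
Total = 3.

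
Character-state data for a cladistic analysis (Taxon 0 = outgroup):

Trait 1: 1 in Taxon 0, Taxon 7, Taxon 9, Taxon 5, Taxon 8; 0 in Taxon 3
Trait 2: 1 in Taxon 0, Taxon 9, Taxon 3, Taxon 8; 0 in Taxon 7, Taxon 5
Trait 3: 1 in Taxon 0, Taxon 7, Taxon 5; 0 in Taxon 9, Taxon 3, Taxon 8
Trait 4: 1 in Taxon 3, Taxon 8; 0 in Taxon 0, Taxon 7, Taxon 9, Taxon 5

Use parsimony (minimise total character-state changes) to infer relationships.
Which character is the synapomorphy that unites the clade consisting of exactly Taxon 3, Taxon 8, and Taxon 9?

Trait 3

Character polarity is set by the outgroup: the derived state is whichever differs from the outgroup's state, so for Trait 1, Trait 2, Trait 3 the derived state is '0', and for the remaining characters it is '1'.
Trait 1 (derived state '0') is unique to Taxon 3 (autapomorphy; uninformative for grouping).
Trait 2 (derived state '0') is shared by Taxon 5 and Taxon 7 — a synapomorphy uniting that clade.
Only Taxon 3, Taxon 8, and Taxon 9 show the derived state '0' for Trait 3, supporting them as a clade.
Only Taxon 3 and Taxon 8 show the derived state '1' for Trait 4, supporting them as a clade.
Most parsimonious ingroup topology: (((Taxon 3,Taxon 8),Taxon 9),(Taxon 7,Taxon 5)).
The clade {Taxon 3, Taxon 8, Taxon 9} is supported by Trait 3: its derived state '0' occurs in exactly those taxa and in no other taxon (including the outgroup).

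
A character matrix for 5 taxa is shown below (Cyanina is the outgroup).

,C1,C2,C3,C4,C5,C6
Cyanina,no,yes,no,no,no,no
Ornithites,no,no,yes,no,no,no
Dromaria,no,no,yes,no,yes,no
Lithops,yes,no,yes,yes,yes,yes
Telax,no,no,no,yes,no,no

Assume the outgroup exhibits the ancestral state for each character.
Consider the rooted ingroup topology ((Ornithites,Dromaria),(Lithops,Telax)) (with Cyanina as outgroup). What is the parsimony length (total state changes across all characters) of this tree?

Map each character onto ((Ornithites,Dromaria),(Lithops,Telax)) (rooted by Cyanina) and count the minimum state changes it requires (Fitch parsimony):
C1: 1; C2: 1; C3: 2; C4: 1; C5: 2; C6: 1.
Total tree length = 8.

8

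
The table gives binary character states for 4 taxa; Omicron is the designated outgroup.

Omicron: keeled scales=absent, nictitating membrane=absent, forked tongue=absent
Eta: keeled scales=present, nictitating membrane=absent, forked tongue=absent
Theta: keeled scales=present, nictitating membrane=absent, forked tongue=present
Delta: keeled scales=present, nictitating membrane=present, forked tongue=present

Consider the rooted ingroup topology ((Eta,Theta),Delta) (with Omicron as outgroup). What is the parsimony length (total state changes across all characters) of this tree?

Map each character onto ((Eta,Theta),Delta) (rooted by Omicron) and count the minimum state changes it requires (Fitch parsimony):
keeled scales: 1; nictitating membrane: 1; forked tongue: 2.
Total tree length = 4.

4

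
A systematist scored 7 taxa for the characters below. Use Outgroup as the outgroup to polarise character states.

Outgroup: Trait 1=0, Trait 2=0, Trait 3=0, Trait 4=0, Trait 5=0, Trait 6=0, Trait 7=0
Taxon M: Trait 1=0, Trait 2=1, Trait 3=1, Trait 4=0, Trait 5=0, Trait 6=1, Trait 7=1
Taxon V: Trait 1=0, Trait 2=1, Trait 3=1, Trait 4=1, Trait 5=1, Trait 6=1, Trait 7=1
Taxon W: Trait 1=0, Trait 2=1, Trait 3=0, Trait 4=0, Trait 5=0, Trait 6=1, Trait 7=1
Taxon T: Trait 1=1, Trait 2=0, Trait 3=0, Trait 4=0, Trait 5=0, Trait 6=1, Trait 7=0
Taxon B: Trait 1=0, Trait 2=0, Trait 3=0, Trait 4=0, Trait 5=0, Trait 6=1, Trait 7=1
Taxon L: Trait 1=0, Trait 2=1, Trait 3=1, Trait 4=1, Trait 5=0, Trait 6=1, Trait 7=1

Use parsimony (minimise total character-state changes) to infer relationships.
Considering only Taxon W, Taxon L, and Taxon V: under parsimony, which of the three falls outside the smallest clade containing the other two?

The outgroup has state '0' for every character, so '1' is the derived state throughout.
Trait 1: derived state '1' in Taxon T only — an autapomorphy, so it tells us nothing about relationships among taxa.
Trait 2 (derived state '1') is shared by Taxon L, Taxon M, Taxon V, and Taxon W — a synapomorphy uniting that clade.
Only Taxon L, Taxon M, and Taxon V show the derived state '1' for Trait 3, supporting them as a clade.
Only Taxon L and Taxon V show the derived state '1' for Trait 4, supporting them as a clade.
Trait 5: derived state '1' in Taxon V only — an autapomorphy, so it tells us nothing about relationships among taxa.
Trait 6 (derived state '1') is shared by all ingroup taxa — unites the whole ingroup.
Trait 7: derived state '1' in Taxon B, Taxon L, Taxon M, Taxon V, and Taxon W only — synapomorphy for {Taxon B, Taxon L, Taxon M, Taxon V, Taxon W}.
Most parsimonious ingroup topology: ((((Taxon M,(Taxon V,Taxon L)),Taxon W),Taxon B),Taxon T).
Taxon L and Taxon V share a more recent common ancestor with each other than either does with Taxon W, so Taxon W is the least closely related of the three.

Taxon W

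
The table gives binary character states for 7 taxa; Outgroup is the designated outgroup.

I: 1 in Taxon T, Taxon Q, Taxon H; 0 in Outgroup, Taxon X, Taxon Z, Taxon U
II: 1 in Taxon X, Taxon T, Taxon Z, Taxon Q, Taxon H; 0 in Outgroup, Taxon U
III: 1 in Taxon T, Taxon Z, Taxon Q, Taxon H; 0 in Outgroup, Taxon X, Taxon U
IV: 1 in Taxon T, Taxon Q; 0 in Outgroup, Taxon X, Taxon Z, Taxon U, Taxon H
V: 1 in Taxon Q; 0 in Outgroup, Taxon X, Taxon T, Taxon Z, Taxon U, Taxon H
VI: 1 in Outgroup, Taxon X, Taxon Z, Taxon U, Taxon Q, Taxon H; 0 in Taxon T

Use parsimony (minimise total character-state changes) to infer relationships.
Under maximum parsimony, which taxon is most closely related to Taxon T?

Taxon Q

Character polarity is set by the outgroup: the derived state is whichever differs from the outgroup's state, so for VI the derived state is '0', and for the remaining characters it is '1'.
I (derived state '1') is shared by Taxon H, Taxon Q, and Taxon T — a synapomorphy uniting that clade.
II (derived state '1') is shared by Taxon H, Taxon Q, Taxon T, Taxon X, and Taxon Z — a synapomorphy uniting that clade.
III: derived state '1' in Taxon H, Taxon Q, Taxon T, and Taxon Z only — synapomorphy for {Taxon H, Taxon Q, Taxon T, Taxon Z}.
IV: derived state '1' in Taxon Q and Taxon T only — synapomorphy for {Taxon Q, Taxon T}.
V (derived state '1') is unique to Taxon Q (autapomorphy; uninformative for grouping).
VI: derived state '0' in Taxon T only — an autapomorphy, so it tells us nothing about relationships among taxa.
Most parsimonious ingroup topology: ((Taxon X,(((Taxon T,Taxon Q),Taxon H),Taxon Z)),Taxon U).
Taxon T and Taxon Q form a cherry on this tree, so they are sister taxa.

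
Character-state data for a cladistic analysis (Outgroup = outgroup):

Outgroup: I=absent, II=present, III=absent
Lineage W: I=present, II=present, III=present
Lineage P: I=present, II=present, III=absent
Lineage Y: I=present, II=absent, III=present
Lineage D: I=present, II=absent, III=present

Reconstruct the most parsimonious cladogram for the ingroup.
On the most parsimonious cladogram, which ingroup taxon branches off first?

Lineage P

Character polarity is set by the outgroup: the derived state is whichever differs from the outgroup's state, so for II the derived state is 'absent', and for the remaining characters it is 'present'.
I (derived state 'present') is shared by all ingroup taxa — unites the whole ingroup.
Only Lineage D and Lineage Y show the derived state 'absent' for II, supporting them as a clade.
III: derived state 'present' in Lineage D, Lineage W, and Lineage Y only — synapomorphy for {Lineage D, Lineage W, Lineage Y}.
Most parsimonious ingroup topology: ((Lineage W,(Lineage Y,Lineage D)),Lineage P).
Lineage P is sister to the clade containing all other ingroup taxa, so it is the earliest-diverging (most basal) ingroup lineage.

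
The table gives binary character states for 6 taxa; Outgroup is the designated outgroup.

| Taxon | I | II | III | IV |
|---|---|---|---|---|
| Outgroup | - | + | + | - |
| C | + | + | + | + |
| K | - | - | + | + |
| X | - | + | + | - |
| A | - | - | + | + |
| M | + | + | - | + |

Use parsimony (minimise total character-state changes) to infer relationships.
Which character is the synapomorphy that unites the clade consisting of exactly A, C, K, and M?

IV

Character polarity is set by the outgroup: the derived state is whichever differs from the outgroup's state, so for II, III the derived state is '-', and for the remaining characters it is '+'.
I: derived state '+' in C and M only — synapomorphy for {C, M}.
II: derived state '-' in A and K only — synapomorphy for {A, K}.
III (derived state '-') is unique to M (autapomorphy; uninformative for grouping).
IV (derived state '+') is shared by A, C, K, and M — a synapomorphy uniting that clade.
Most parsimonious ingroup topology: (((C,M),(K,A)),X).
The clade {A, C, K, M} is supported by IV: its derived state '+' occurs in exactly those taxa and in no other taxon (including the outgroup).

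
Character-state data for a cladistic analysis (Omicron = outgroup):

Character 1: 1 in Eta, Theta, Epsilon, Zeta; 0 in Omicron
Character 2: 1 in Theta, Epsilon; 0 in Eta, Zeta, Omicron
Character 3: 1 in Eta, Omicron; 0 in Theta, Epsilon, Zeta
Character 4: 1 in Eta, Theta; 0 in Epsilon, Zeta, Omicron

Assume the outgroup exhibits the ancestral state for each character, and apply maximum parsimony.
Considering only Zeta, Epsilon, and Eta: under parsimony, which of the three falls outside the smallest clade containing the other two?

Character polarity is set by the outgroup: the derived state is whichever differs from the outgroup's state, so for Character 3 the derived state is '0', and for the remaining characters it is '1'.
All ingroup taxa share the derived state '1' for Character 1; it defines the ingroup but does not resolve relationships within it.
Character 2 (derived state '1') is shared by Epsilon and Theta — a synapomorphy uniting that clade.
Character 3 (derived state '0') is shared by Epsilon, Theta, and Zeta — a synapomorphy uniting that clade.
Character 4 (state '1') occurs in Eta and Theta but conflicts with the nesting implied by the other characters — most parsimoniously interpreted as homoplasy.
Most parsimonious ingroup topology: (Eta,(Zeta,(Theta,Epsilon))).
Zeta and Epsilon share a more recent common ancestor with each other than either does with Eta, so Eta is the least closely related of the three.

Eta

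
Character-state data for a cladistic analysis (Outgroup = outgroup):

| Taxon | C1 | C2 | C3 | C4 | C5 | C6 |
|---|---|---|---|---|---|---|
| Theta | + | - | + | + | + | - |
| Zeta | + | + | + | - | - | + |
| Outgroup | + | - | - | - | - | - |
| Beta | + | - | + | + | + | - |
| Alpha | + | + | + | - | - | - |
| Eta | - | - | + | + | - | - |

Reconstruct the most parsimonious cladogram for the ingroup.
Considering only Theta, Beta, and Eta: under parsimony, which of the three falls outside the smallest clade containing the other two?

Character polarity is set by the outgroup: the derived state is whichever differs from the outgroup's state, so for C1 the derived state is '-', and for the remaining characters it is '+'.
C1: derived state '-' in Eta only — an autapomorphy, so it tells us nothing about relationships among taxa.
C2 (derived state '+') is shared by Alpha and Zeta — a synapomorphy uniting that clade.
All ingroup taxa share the derived state '+' for C3; it defines the ingroup but does not resolve relationships within it.
C4: derived state '+' in Beta, Eta, and Theta only — synapomorphy for {Beta, Eta, Theta}.
C5 (derived state '+') is shared by Beta and Theta — a synapomorphy uniting that clade.
C6: derived state '+' in Zeta only — an autapomorphy, so it tells us nothing about relationships among taxa.
Most parsimonious ingroup topology: (((Theta,Beta),Eta),(Alpha,Zeta)).
Theta and Beta share a more recent common ancestor with each other than either does with Eta, so Eta is the least closely related of the three.

Eta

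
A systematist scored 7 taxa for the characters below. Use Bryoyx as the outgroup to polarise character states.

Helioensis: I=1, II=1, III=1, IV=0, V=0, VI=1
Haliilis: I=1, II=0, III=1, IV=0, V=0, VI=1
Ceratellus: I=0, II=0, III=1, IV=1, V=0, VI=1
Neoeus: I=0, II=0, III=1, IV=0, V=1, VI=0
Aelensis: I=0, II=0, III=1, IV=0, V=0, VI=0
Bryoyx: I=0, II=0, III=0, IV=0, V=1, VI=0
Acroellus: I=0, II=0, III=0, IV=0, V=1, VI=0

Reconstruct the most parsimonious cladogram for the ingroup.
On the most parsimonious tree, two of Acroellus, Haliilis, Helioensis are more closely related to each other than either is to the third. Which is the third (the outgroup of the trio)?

Character polarity is set by the outgroup: the derived state is whichever differs from the outgroup's state, so for V the derived state is '0', and for the remaining characters it is '1'.
I (derived state '1') is shared by Haliilis and Helioensis — a synapomorphy uniting that clade.
II: derived state '1' in Helioensis only — an autapomorphy, so it tells us nothing about relationships among taxa.
III (derived state '1') is shared by Aelensis, Ceratellus, Haliilis, Helioensis, and Neoeus — a synapomorphy uniting that clade.
IV: derived state '1' in Ceratellus only — an autapomorphy, so it tells us nothing about relationships among taxa.
Only Aelensis, Ceratellus, Haliilis, and Helioensis show the derived state '0' for V, supporting them as a clade.
VI (derived state '1') is shared by Ceratellus, Haliilis, and Helioensis — a synapomorphy uniting that clade.
Most parsimonious ingroup topology: (((((Helioensis,Haliilis),Ceratellus),Aelensis),Neoeus),Acroellus).
Helioensis and Haliilis share a more recent common ancestor with each other than either does with Acroellus, so Acroellus is the least closely related of the three.

Acroellus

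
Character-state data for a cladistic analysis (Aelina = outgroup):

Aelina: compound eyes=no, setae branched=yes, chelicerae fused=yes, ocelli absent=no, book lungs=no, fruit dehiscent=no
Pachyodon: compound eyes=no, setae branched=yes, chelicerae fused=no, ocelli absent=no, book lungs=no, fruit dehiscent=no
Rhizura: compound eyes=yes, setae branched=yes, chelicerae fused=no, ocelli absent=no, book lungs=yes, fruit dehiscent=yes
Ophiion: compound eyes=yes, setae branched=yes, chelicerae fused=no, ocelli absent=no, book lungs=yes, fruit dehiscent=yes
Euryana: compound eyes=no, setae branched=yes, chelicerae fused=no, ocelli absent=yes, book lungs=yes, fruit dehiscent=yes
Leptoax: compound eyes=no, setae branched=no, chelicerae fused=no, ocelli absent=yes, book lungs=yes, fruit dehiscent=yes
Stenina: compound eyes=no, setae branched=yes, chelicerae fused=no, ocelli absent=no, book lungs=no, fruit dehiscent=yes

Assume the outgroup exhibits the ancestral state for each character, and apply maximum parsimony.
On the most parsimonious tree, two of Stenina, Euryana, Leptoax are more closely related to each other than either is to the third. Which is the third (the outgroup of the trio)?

Character polarity is set by the outgroup: the derived state is whichever differs from the outgroup's state, so for setae branched, chelicerae fused the derived state is 'no', and for the remaining characters it is 'yes'.
Only Ophiion and Rhizura show the derived state 'yes' for compound eyes, supporting them as a clade.
setae branched (derived state 'no') is unique to Leptoax (autapomorphy; uninformative for grouping).
chelicerae fused (derived state 'no') is shared by all ingroup taxa — unites the whole ingroup.
ocelli absent: derived state 'yes' in Euryana and Leptoax only — synapomorphy for {Euryana, Leptoax}.
Only Euryana, Leptoax, Ophiion, and Rhizura show the derived state 'yes' for book lungs, supporting them as a clade.
fruit dehiscent: derived state 'yes' in Euryana, Leptoax, Ophiion, Rhizura, and Stenina only — synapomorphy for {Euryana, Leptoax, Ophiion, Rhizura, Stenina}.
Most parsimonious ingroup topology: (Pachyodon,(((Rhizura,Ophiion),(Euryana,Leptoax)),Stenina)).
Euryana and Leptoax share a more recent common ancestor with each other than either does with Stenina, so Stenina is the least closely related of the three.

Stenina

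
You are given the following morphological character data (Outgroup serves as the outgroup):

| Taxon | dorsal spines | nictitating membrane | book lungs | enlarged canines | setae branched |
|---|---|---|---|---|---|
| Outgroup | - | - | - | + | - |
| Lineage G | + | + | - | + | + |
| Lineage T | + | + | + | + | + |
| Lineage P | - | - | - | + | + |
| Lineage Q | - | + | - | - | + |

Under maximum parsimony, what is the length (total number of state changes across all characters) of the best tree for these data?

5

Character polarity is set by the outgroup: the derived state is whichever differs from the outgroup's state, so for enlarged canines the derived state is '-', and for the remaining characters it is '+'.
dorsal spines (derived state '+') is shared by Lineage G and Lineage T — a synapomorphy uniting that clade.
nictitating membrane: derived state '+' in Lineage G, Lineage Q, and Lineage T only — synapomorphy for {Lineage G, Lineage Q, Lineage T}.
book lungs: derived state '+' in Lineage T only — an autapomorphy, so it tells us nothing about relationships among taxa.
enlarged canines (derived state '-') is unique to Lineage Q (autapomorphy; uninformative for grouping).
All ingroup taxa share the derived state '+' for setae branched; it defines the ingroup but does not resolve relationships within it.
Most parsimonious ingroup topology: (((Lineage G,Lineage T),Lineage Q),Lineage P).
Changes per character on this tree: dorsal spines: 1; nictitating membrane: 1; book lungs: 1; enlarged canines: 1; setae branched: 1.
Total = 5.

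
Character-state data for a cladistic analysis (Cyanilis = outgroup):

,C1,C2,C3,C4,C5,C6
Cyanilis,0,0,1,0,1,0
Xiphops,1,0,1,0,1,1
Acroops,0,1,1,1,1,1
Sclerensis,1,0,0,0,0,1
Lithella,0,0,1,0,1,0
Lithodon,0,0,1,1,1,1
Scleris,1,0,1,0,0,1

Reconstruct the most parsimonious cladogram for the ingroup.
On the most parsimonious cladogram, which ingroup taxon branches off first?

Lithella

Character polarity is set by the outgroup: the derived state is whichever differs from the outgroup's state, so for C3, C5 the derived state is '0', and for the remaining characters it is '1'.
C1 (derived state '1') is shared by Sclerensis, Scleris, and Xiphops — a synapomorphy uniting that clade.
C2: derived state '1' in Acroops only — an autapomorphy, so it tells us nothing about relationships among taxa.
C3: derived state '0' in Sclerensis only — an autapomorphy, so it tells us nothing about relationships among taxa.
C4 (derived state '1') is shared by Acroops and Lithodon — a synapomorphy uniting that clade.
C5 (derived state '0') is shared by Sclerensis and Scleris — a synapomorphy uniting that clade.
C6 (derived state '1') is shared by Acroops, Lithodon, Sclerensis, Scleris, and Xiphops — a synapomorphy uniting that clade.
Most parsimonious ingroup topology: (((Xiphops,(Sclerensis,Scleris)),(Acroops,Lithodon)),Lithella).
Lithella is sister to the clade containing all other ingroup taxa, so it is the earliest-diverging (most basal) ingroup lineage.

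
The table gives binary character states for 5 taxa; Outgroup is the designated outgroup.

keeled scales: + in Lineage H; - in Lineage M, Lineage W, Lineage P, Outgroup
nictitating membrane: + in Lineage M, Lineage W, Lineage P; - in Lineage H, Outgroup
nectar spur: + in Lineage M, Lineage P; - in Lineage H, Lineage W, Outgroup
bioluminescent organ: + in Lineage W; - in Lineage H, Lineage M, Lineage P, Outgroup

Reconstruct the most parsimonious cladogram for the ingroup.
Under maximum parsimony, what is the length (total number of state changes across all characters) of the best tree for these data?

The outgroup has state '-' for every character, so '+' is the derived state throughout.
keeled scales (derived state '+') is unique to Lineage H (autapomorphy; uninformative for grouping).
nictitating membrane (derived state '+') is shared by Lineage M, Lineage P, and Lineage W — a synapomorphy uniting that clade.
Only Lineage M and Lineage P show the derived state '+' for nectar spur, supporting them as a clade.
bioluminescent organ: derived state '+' in Lineage W only — an autapomorphy, so it tells us nothing about relationships among taxa.
Most parsimonious ingroup topology: (((Lineage P,Lineage M),Lineage W),Lineage H).
Changes per character on this tree: keeled scales: 1; nictitating membrane: 1; nectar spur: 1; bioluminescent organ: 1.
Total = 4.

4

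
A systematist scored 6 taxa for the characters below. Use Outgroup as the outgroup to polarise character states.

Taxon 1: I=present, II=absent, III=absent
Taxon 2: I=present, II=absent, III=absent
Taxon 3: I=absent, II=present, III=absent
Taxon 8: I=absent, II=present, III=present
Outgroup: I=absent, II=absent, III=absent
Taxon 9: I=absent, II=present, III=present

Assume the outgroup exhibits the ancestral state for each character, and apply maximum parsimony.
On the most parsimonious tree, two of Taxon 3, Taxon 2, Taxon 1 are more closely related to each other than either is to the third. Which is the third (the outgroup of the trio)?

The outgroup has state 'absent' for every character, so 'present' is the derived state throughout.
I (derived state 'present') is shared by Taxon 1 and Taxon 2 — a synapomorphy uniting that clade.
Only Taxon 3, Taxon 8, and Taxon 9 show the derived state 'present' for II, supporting them as a clade.
III (derived state 'present') is shared by Taxon 8 and Taxon 9 — a synapomorphy uniting that clade.
Most parsimonious ingroup topology: ((Taxon 3,(Taxon 8,Taxon 9)),(Taxon 1,Taxon 2)).
Taxon 1 and Taxon 2 share a more recent common ancestor with each other than either does with Taxon 3, so Taxon 3 is the least closely related of the three.

Taxon 3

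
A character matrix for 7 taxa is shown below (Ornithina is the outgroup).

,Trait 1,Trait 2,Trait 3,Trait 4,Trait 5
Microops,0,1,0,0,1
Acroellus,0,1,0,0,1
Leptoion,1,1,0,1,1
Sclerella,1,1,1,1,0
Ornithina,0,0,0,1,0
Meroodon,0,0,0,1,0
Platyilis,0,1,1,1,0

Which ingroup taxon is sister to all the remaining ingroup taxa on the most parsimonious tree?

Character polarity is set by the outgroup: the derived state is whichever differs from the outgroup's state, so for Trait 4 the derived state is '0', and for the remaining characters it is '1'.
Trait 1 (state '1') occurs in Leptoion and Sclerella but conflicts with the nesting implied by the other characters — most parsimoniously interpreted as homoplasy.
Trait 2 (derived state '1') is shared by Acroellus, Leptoion, Microops, Platyilis, and Sclerella — a synapomorphy uniting that clade.
Only Platyilis and Sclerella show the derived state '1' for Trait 3, supporting them as a clade.
Only Acroellus and Microops show the derived state '0' for Trait 4, supporting them as a clade.
Only Acroellus, Leptoion, and Microops show the derived state '1' for Trait 5, supporting them as a clade.
Most parsimonious ingroup topology: (((Sclerella,Platyilis),((Acroellus,Microops),Leptoion)),Meroodon).
Meroodon is sister to the clade containing all other ingroup taxa, so it is the earliest-diverging (most basal) ingroup lineage.

Meroodon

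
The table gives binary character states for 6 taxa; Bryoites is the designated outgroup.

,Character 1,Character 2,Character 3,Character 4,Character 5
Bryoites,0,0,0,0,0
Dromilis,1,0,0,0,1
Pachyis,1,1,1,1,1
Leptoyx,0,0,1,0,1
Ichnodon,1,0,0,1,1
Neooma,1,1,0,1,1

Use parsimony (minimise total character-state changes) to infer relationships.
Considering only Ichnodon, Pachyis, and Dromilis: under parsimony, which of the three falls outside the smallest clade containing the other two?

Dromilis

The outgroup has state '0' for every character, so '1' is the derived state throughout.
Character 1 (derived state '1') is shared by Dromilis, Ichnodon, Neooma, and Pachyis — a synapomorphy uniting that clade.
Only Neooma and Pachyis show the derived state '1' for Character 2, supporting them as a clade.
Character 3 groups Leptoyx and Pachyis, which is incompatible with the clades supported by the remaining characters; treating it as convergent (homoplasy) costs fewer steps than any alternative tree.
Character 4 (derived state '1') is shared by Ichnodon, Neooma, and Pachyis — a synapomorphy uniting that clade.
Character 5 (derived state '1') is shared by all ingroup taxa — unites the whole ingroup.
Most parsimonious ingroup topology: ((Dromilis,((Pachyis,Neooma),Ichnodon)),Leptoyx).
Pachyis and Ichnodon share a more recent common ancestor with each other than either does with Dromilis, so Dromilis is the least closely related of the three.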